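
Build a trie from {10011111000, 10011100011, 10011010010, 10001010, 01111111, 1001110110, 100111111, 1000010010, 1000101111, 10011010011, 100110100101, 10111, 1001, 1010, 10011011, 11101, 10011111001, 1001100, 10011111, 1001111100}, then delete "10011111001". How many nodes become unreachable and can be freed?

After clearing the end-marker at "10011111001", prune upward until reaching a node still needed by another word.
The suffix "1" (1 node) is used only by "10011111001"; the node for "1001111100" still has the child "0", so pruning stops there.
Nodes removed: 1

1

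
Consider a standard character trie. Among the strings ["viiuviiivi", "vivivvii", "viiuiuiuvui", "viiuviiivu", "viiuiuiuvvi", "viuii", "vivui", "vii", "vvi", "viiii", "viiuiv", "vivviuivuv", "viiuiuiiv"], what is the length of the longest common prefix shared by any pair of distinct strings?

Look for the deepest trie node that still has at least two words in its subtree.
e.g. "viiuiuiuvui" and "viiuiuiuvvi" share the prefix "viiuiuiuv" of length 9; no pair shares a longer one.
Longest shared-prefix length: 9

9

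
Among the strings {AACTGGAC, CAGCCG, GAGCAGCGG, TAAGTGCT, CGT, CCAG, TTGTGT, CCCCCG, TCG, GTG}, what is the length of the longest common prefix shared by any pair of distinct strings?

2

The deepest shared node is where two words last agree before diverging.
"CCAG" and "CCCCCG" agree on "CC" (2 characters) before diverging; nothing deeper is shared.
Longest shared-prefix length: 2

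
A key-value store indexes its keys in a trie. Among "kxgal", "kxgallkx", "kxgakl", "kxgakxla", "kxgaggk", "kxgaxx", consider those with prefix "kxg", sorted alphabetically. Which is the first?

Words with prefix "kxg", in lexicographic order: "kxgaggk", "kxgakl", "kxgakxla", "kxgal", "kxgallkx", "kxgaxx"
Position 1: kxgaggk

kxgaggk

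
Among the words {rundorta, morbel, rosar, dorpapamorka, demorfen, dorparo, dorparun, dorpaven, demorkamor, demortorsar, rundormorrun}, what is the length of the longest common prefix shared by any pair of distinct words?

Look for the deepest trie node that still has at least two words in its subtree.
e.g. "dorparo" and "dorparun" share the prefix "dorpar" of length 6; no pair shares a longer one.
Longest shared-prefix length: 6

6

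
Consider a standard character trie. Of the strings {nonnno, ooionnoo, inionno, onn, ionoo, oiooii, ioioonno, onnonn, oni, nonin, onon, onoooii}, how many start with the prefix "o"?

Traverse to the node for "o", then collect every word in that subtree.
Matches: "oiooii", "oni", "onn", "onnonn", "onon", "onoooii", "ooionnoo"
Count: 7

7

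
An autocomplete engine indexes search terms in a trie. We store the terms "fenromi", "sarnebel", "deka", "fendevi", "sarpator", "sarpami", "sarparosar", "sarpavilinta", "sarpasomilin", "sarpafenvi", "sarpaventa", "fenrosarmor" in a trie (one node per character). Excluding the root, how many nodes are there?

For each word, the new-node count is its length minus the longest prefix already in the trie:
  "fenromi" → 7 new (f, e, n, r, o, m, i)
  "sarnebel" → 8 new (s, a, r, n, e, b, e, l)
  "deka" → 4 new (d, e, k, a)
  "fendevi" → prefix "fen" already present; 4 new (d, e, v, i)
  "sarpator" → prefix "sar" already present; 5 new (p, a, t, o, r)
  "sarpami" → prefix "sarpa" already present; 2 new (m, i)
  "sarparosar" → prefix "sarpa" already present; 5 new (r, o, s, a, r)
  "sarpavilinta" → prefix "sarpa" already present; 7 new (v, i, l, i, n, t, a)
  "sarpasomilin" → prefix "sarpa" already present; 7 new (s, o, m, i, l, i, n)
  "sarpafenvi" → prefix "sarpa" already present; 5 new (f, e, n, v, i)
  "sarpaventa" → prefix "sarpav" already present; 4 new (e, n, t, a)
  "fenrosarmor" → prefix "fenro" already present; 6 new (s, a, r, m, o, r)
Total nodes = 7 + 8 + 4 + 4 + 5 + 2 + 5 + 7 + 7 + 5 + 4 + 6 = 64

64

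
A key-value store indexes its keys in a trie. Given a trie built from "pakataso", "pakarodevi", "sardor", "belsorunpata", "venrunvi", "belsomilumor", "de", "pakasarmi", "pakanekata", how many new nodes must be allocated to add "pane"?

The longest prefix of "pane" already in the trie is "pa" (length 2).
So 4 − 2 = 2 new nodes.

2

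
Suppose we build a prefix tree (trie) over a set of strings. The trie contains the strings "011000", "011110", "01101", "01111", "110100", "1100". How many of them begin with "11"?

2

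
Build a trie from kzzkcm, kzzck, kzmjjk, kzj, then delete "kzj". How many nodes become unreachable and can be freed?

Walk "kzj" from the leaf back toward the root, removing each node that no remaining word uses.
The suffix "j" (1 node) is used only by "kzj"; the node for "kz" still has the child "z", so pruning stops there.
Nodes removed: 1

1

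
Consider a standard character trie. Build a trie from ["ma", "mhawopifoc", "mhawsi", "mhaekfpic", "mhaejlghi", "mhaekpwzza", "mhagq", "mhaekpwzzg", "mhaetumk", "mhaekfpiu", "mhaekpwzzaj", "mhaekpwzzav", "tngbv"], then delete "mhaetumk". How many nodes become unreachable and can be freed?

4

After clearing the end-marker at "mhaetumk", prune upward until reaching a node still needed by another word.
The suffix "tumk" (4 nodes) is used only by "mhaetumk"; the node for "mhae" still has the child "k", so pruning stops there.
Nodes removed: 4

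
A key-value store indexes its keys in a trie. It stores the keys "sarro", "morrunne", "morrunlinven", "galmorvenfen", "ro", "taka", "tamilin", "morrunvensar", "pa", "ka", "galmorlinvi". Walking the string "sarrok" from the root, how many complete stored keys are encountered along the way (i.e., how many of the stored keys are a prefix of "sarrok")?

1

Walk "sarrok" from the root; an end-of-word marker is hit whenever a stored word is a prefix of "sarrok".
Prefixes of the query that are stored words: "sarro"
Count: 1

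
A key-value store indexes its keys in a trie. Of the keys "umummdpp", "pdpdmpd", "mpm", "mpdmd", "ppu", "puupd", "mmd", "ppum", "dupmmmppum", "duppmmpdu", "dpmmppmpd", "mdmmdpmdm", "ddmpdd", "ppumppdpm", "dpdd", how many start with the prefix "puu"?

1

Filter for entries beginning with "puu":
Words under "puu": puupd
Count: 1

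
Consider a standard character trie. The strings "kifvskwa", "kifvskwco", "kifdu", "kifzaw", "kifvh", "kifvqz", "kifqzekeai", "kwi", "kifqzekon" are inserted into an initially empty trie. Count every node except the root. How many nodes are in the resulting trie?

Trace insertions, counting only characters that open a new branch:
  "kifvskwa" → 8 new (k, i, f, v, s, k, w, a)
  "kifvskwco" → prefix "kifvskw" already present; 2 new (c, o)
  "kifdu" → prefix "kif" already present; 2 new (d, u)
  "kifzaw" → prefix "kif" already present; 3 new (z, a, w)
  "kifvh" → prefix "kifv" already present; 1 new (h)
  "kifvqz" → prefix "kifv" already present; 2 new (q, z)
  "kifqzekeai" → prefix "kif" already present; 7 new (q, z, e, k, e, a, i)
  "kwi" → prefix "k" already present; 2 new (w, i)
  "kifqzekon" → prefix "kifqzek" already present; 2 new (o, n)
Total nodes = 8 + 2 + 2 + 3 + 1 + 2 + 7 + 2 + 2 = 29

29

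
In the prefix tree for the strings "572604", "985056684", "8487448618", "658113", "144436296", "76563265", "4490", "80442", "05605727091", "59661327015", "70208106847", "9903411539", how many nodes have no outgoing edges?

A leaf is a node with no children — equivalently, the end of a word that is not a proper prefix of any other stored word.
Those words: "05605727091", "144436296", "4490", "572604", "59661327015", "658113", "70208106847", "76563265", "80442", "8487448618", "985056684", "9903411539"
Leaf count: 12

12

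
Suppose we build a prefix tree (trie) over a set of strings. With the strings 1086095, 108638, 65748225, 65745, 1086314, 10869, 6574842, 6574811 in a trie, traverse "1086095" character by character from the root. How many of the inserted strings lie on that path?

Check each prefix of "1086095" against the stored set — each match is an end-marker on the path.
Prefixes of the query that are stored words: "1086095"
Count: 1

1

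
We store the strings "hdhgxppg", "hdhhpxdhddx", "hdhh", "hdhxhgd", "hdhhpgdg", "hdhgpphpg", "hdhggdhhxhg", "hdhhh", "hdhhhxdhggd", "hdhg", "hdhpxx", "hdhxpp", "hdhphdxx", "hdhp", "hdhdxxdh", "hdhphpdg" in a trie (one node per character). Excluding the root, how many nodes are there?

For each word, the new-node count is its length minus the longest prefix already in the trie:
  "hdhgxppg" → 8 new (h, d, h, g, x, p, p, g)
  "hdhhpxdhddx" → prefix "hdh" already present; 8 new (h, p, x, d, h, d, d, x)
  "hdhh" → prefix "hdhh" already present; 0 new (none)
  "hdhxhgd" → prefix "hdh" already present; 4 new (x, h, g, d)
  "hdhhpgdg" → prefix "hdhhp" already present; 3 new (g, d, g)
  "hdhgpphpg" → prefix "hdhg" already present; 5 new (p, p, h, p, g)
  "hdhggdhhxhg" → prefix "hdhg" already present; 7 new (g, d, h, h, x, h, g)
  "hdhhh" → prefix "hdhh" already present; 1 new (h)
  "hdhhhxdhggd" → prefix "hdhhh" already present; 6 new (x, d, h, g, g, d)
  "hdhg" → prefix "hdhg" already present; 0 new (none)
  "hdhpxx" → prefix "hdh" already present; 3 new (p, x, x)
  "hdhxpp" → prefix "hdhx" already present; 2 new (p, p)
  "hdhphdxx" → prefix "hdhp" already present; 4 new (h, d, x, x)
  "hdhp" → prefix "hdhp" already present; 0 new (none)
  "hdhdxxdh" → prefix "hdh" already present; 5 new (d, x, x, d, h)
  "hdhphpdg" → prefix "hdhph" already present; 3 new (p, d, g)
Total nodes = 8 + 8 + 0 + 4 + 3 + 5 + 7 + 1 + 6 + 0 + 3 + 2 + 4 + 0 + 5 + 3 = 59

59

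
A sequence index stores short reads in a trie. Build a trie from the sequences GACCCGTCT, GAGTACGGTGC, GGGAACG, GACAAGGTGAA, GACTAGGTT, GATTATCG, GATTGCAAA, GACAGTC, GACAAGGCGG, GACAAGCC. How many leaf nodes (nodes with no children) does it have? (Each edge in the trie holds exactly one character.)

10

Leaves are exactly the stored words that no other stored word extends.
Those words: "GACAAGCC", "GACAAGGCGG", "GACAAGGTGAA", "GACAGTC", "GACCCGTCT", "GACTAGGTT", "GAGTACGGTGC", "GATTATCG", "GATTGCAAA", "GGGAACG"
Leaf count: 10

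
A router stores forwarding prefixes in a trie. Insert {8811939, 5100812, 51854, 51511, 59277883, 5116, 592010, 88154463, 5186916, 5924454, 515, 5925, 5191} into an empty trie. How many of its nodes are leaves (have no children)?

Leaves are exactly the stored words that no other stored word extends.
Those words: "5100812", "5116", "51511", "51854", "5186916", "5191", "592010", "5924454", "5925", "59277883", "8811939", "88154463"
Leaf count: 12

12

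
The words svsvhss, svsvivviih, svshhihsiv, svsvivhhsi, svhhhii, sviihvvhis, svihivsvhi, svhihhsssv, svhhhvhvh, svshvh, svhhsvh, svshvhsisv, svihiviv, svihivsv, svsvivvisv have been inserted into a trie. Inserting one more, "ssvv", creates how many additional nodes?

3

Walking "ssvv" from the root, the first 1 characters ("s") follow existing edges; "s" is the first miss.
Each of the 3 remaining characters creates one node.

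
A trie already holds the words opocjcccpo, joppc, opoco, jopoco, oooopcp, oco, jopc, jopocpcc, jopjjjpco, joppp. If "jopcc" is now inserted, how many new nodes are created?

"jopc" is already a path in the trie; the remaining "c" must be added.
So 5 − 4 = 1 new nodes.

1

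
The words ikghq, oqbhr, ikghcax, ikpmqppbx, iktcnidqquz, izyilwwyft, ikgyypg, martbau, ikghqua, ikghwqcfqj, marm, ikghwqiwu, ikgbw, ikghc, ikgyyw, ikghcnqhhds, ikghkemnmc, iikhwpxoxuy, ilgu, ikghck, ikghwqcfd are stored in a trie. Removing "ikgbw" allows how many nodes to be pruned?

2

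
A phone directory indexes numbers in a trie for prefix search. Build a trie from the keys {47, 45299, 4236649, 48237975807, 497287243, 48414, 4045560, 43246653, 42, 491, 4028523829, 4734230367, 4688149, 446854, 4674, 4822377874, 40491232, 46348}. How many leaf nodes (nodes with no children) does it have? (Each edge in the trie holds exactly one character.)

16

Leaves are exactly the stored words that no other stored word extends.
Those words: "4028523829", "4045560", "40491232", "4236649", "43246653", "446854", "45299", "46348", "4674", "4688149", "4734230367", "4822377874", "48237975807", "48414", "491", "497287243"
Leaf count: 16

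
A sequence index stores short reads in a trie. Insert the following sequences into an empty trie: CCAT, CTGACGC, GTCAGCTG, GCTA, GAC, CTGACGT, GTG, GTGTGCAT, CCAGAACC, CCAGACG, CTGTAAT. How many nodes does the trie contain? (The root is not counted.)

41

For each word, the new-node count is its length minus the longest prefix already in the trie:
  "CCAT" → 4 new (C, C, A, T)
  "CTGACGC" → prefix "C" already present; 6 new (T, G, A, C, G, C)
  "GTCAGCTG" → 8 new (G, T, C, A, G, C, T, G)
  "GCTA" → prefix "G" already present; 3 new (C, T, A)
  "GAC" → prefix "G" already present; 2 new (A, C)
  "CTGACGT" → prefix "CTGACG" already present; 1 new (T)
  "GTG" → prefix "GT" already present; 1 new (G)
  "GTGTGCAT" → prefix "GTG" already present; 5 new (T, G, C, A, T)
  "CCAGAACC" → prefix "CCA" already present; 5 new (G, A, A, C, C)
  "CCAGACG" → prefix "CCAGA" already present; 2 new (C, G)
  "CTGTAAT" → prefix "CTG" already present; 4 new (T, A, A, T)
Total nodes = 4 + 6 + 8 + 3 + 2 + 1 + 1 + 5 + 5 + 2 + 4 = 41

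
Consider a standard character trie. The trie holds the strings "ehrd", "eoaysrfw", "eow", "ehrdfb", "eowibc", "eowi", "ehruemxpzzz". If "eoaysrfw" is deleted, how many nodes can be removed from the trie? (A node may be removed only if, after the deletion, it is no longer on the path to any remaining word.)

6

Walk "eoaysrfw" from the leaf back toward the root, removing each node that no remaining word uses.
The suffix "aysrfw" (6 nodes) is used only by "eoaysrfw"; the node for "eo" still has the child "w", so pruning stops there.
Nodes removed: 6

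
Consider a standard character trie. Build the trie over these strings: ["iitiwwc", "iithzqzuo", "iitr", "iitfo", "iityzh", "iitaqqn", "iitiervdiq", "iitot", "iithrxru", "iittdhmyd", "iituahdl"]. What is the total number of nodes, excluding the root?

46

Trace insertions, counting only characters that open a new branch:
  "iitiwwc" → 7 new (i, i, t, i, w, w, c)
  "iithzqzuo" → prefix "iit" already present; 6 new (h, z, q, z, u, o)
  "iitr" → prefix "iit" already present; 1 new (r)
  "iitfo" → prefix "iit" already present; 2 new (f, o)
  "iityzh" → prefix "iit" already present; 3 new (y, z, h)
  "iitaqqn" → prefix "iit" already present; 4 new (a, q, q, n)
  "iitiervdiq" → prefix "iiti" already present; 6 new (e, r, v, d, i, q)
  "iitot" → prefix "iit" already present; 2 new (o, t)
  "iithrxru" → prefix "iith" already present; 4 new (r, x, r, u)
  "iittdhmyd" → prefix "iit" already present; 6 new (t, d, h, m, y, d)
  "iituahdl" → prefix "iit" already present; 5 new (u, a, h, d, l)
Total nodes = 7 + 6 + 1 + 2 + 3 + 4 + 6 + 2 + 4 + 6 + 5 = 46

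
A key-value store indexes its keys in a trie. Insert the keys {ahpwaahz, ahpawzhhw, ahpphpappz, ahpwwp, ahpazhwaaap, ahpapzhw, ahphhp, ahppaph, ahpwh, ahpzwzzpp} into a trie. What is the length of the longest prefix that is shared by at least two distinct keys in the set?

4

The deepest shared node is where two words last agree before diverging.
"ahpapzhw" and "ahpawzhhw" agree on "ahpa" (4 characters) before diverging; nothing deeper is shared.
Longest shared-prefix length: 4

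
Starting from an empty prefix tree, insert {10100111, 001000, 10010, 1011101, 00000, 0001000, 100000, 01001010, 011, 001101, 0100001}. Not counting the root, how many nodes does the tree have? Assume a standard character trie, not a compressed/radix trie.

Count nodes per top-level branch (shared prefixes stored once):
  '0'-branch (00000, 0001000, 001000, 001101, 0100001, 01001010, 011): 27 nodes
  '1'-branch (100000, 10010, 10100111, 1011101): 18 nodes
Sum: 45

45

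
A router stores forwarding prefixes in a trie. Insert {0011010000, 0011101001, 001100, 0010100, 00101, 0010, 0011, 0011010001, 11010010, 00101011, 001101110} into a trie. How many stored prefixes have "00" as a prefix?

Traverse to the node for "00", then collect every word in that subtree.
Matches: "0010", "00101", "0010100", "00101011", "0011", "001100", "0011010000", "0011010001", "001101110", "0011101001"
Count: 10

10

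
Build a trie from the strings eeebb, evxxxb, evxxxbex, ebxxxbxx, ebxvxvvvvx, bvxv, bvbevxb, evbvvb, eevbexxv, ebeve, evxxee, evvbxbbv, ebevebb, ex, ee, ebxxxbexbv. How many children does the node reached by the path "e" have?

4

Follow the path "e" to its node, then look at its outgoing edges.
Distinct next characters after "e": b, e, v, x.
That node has 4 child edges.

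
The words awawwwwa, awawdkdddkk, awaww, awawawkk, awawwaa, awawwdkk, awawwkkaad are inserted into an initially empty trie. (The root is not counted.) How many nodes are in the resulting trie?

29

For each word, the new-node count is its length minus the longest prefix already in the trie:
  "awawwwwa" → 8 new (a, w, a, w, w, w, w, a)
  "awawdkdddkk" → prefix "awaw" already present; 7 new (d, k, d, d, d, k, k)
  "awaww" → prefix "awaww" already present; 0 new (none)
  "awawawkk" → prefix "awaw" already present; 4 new (a, w, k, k)
  "awawwaa" → prefix "awaww" already present; 2 new (a, a)
  "awawwdkk" → prefix "awaww" already present; 3 new (d, k, k)
  "awawwkkaad" → prefix "awaww" already present; 5 new (k, k, a, a, d)
Total nodes = 8 + 7 + 0 + 4 + 2 + 3 + 5 = 29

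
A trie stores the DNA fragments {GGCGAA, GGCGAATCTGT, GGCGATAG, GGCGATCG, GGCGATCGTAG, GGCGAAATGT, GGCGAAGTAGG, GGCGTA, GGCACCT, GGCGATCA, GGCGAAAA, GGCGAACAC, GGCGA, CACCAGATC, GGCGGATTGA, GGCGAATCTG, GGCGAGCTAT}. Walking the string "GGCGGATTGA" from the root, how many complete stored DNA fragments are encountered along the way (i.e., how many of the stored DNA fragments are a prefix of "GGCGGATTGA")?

Check each prefix of "GGCGGATTGA" against the stored set — each match is an end-marker on the path.
Prefixes of the query that are stored words: "GGCGGATTGA"
Count: 1

1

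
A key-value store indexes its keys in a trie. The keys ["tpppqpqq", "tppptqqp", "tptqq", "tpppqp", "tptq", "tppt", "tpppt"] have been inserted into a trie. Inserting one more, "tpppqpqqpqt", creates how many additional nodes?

The longest prefix of "tpppqpqqpqt" already in the trie is "tpppqpqq" (length 8).
Each of the 3 remaining characters creates one node.

3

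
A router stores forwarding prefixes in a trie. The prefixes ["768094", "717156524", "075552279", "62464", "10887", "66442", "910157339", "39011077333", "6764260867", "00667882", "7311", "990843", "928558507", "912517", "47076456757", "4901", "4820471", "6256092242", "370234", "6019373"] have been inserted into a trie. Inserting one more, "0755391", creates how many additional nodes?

The longest prefix of "0755391" already in the trie is "0755" (length 4).
So 7 − 4 = 3 new nodes.

3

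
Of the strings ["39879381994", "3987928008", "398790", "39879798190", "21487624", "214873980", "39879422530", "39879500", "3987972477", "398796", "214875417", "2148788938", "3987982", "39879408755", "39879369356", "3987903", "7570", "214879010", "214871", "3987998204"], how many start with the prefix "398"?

13

Filter for entries beginning with "398":
Words under "398": 398790, 3987903, 3987928008, 39879369356, 39879381994, 39879408755, 39879422530, 39879500, 398796, 3987972477, 39879798190, 3987982, 3987998204
Count: 13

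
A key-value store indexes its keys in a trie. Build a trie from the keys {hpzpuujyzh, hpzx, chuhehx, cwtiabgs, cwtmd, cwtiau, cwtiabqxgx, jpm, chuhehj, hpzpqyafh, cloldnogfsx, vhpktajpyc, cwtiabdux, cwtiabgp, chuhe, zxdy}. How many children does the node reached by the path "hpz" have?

Walk "hpz" from the root, arriving at one node.
Distinct next characters after "hpz": p, x.
That node has 2 child edges.

2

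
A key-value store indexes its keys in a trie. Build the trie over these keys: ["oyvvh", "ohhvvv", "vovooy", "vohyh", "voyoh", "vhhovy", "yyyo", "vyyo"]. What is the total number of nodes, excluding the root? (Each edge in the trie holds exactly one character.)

34

Insert word by word; a character creates a node only if that edge doesn't already exist:
  "oyvvh" → 5 new (o, y, v, v, h)
  "ohhvvv" → prefix "o" already present; 5 new (h, h, v, v, v)
  "vovooy" → 6 new (v, o, v, o, o, y)
  "vohyh" → prefix "vo" already present; 3 new (h, y, h)
  "voyoh" → prefix "vo" already present; 3 new (y, o, h)
  "vhhovy" → prefix "v" already present; 5 new (h, h, o, v, y)
  "yyyo" → 4 new (y, y, y, o)
  "vyyo" → prefix "v" already present; 3 new (y, y, o)
Total nodes = 5 + 5 + 6 + 3 + 3 + 5 + 4 + 3 = 34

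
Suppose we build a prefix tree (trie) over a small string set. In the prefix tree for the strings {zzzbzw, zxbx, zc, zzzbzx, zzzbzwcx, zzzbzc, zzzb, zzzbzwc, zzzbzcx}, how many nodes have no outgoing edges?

5

Leaves are exactly the stored words that no other stored word extends.
Those words: "zc", "zxbx", "zzzbzcx", "zzzbzwcx", "zzzbzx"
Leaf count: 5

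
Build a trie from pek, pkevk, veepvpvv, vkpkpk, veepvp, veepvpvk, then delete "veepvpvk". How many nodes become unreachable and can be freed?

1

After clearing the end-marker at "veepvpvk", prune upward until reaching a node still needed by another word.
The suffix "k" (1 node) is used only by "veepvpvk"; the node for "veepvpv" still has the child "v", so pruning stops there.
Nodes removed: 1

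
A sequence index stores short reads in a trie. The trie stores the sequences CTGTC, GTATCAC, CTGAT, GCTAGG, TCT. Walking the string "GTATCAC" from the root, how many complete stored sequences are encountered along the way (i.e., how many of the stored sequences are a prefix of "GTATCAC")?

1

Traverse "GTATCAC" character by character; count nodes along the way that are marked as word ends.
Prefixes of the query that are stored words: "GTATCAC"
Count: 1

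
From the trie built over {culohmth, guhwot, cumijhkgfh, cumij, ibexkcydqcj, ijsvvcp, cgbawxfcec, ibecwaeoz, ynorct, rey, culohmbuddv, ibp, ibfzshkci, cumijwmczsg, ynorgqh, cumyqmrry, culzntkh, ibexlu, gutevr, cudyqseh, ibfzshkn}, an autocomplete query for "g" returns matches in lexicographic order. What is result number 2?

DFS of the "g" subtree visits, in order: "guhwot", "gutevr"
The 2nd is gutevr.

gutevr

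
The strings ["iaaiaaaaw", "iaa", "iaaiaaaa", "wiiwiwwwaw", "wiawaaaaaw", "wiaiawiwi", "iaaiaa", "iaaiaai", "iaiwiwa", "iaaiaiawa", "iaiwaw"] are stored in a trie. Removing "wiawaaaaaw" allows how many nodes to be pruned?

After clearing the end-marker at "wiawaaaaaw", prune upward until reaching a node still needed by another word.
The suffix "waaaaaw" (7 nodes) is used only by "wiawaaaaaw"; the node for "wia" still has the child "i", so pruning stops there.
Nodes removed: 7

7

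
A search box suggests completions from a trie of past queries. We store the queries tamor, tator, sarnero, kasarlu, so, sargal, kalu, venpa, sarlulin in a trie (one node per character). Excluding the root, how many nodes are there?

Trie structure (* marks end of a word):
(root)
├─ k
│  └─ a
│     ├─ l
│     │  └─ u *
│     └─ s
│        └─ a
│           └─ r
│              └─ l
│                 └─ u *
├─ s
│  ├─ a
│  │  └─ r
│  │     ├─ g
│  │     │  └─ a
│  │     │     └─ l *
│  │     ├─ l
│  │     │  └─ u
│  │     │     └─ l
│  │     │        └─ i
│  │     │           └─ n *
│  │     └─ n
│  │        └─ e
│  │           └─ r
│  │              └─ o *
│  └─ o *
├─ t
│  └─ a
│     ├─ m
│     │  └─ o
│     │     └─ r *
│     └─ t
│        └─ o
│           └─ r *
└─ v
   └─ e
      └─ n
         └─ p
            └─ a *
Counting every labelled node above: 38.

38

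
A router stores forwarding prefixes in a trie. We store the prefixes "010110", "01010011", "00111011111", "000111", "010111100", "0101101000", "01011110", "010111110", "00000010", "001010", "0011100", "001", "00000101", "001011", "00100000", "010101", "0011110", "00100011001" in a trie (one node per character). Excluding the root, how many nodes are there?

Insert word by word; a character creates a node only if that edge doesn't already exist:
  "010110" → 6 new (0, 1, 0, 1, 1, 0)
  "01010011" → prefix "0101" already present; 4 new (0, 0, 1, 1)
  "00111011111" → prefix "0" already present; 10 new (0, 1, 1, 1, 0, 1, 1, 1, 1, 1)
  "000111" → prefix "00" already present; 4 new (0, 1, 1, 1)
  "010111100" → prefix "01011" already present; 4 new (1, 1, 0, 0)
  "0101101000" → prefix "010110" already present; 4 new (1, 0, 0, 0)
  "01011110" → prefix "01011110" already present; 0 new (none)
  "010111110" → prefix "0101111" already present; 2 new (1, 0)
  "00000010" → prefix "000" already present; 5 new (0, 0, 0, 1, 0)
  "001010" → prefix "001" already present; 3 new (0, 1, 0)
  "0011100" → prefix "001110" already present; 1 new (0)
  "001" → prefix "001" already present; 0 new (none)
  "00000101" → prefix "00000" already present; 3 new (1, 0, 1)
  "001011" → prefix "00101" already present; 1 new (1)
  "00100000" → prefix "0010" already present; 4 new (0, 0, 0, 0)
  "010101" → prefix "01010" already present; 1 new (1)
  "0011110" → prefix "00111" already present; 2 new (1, 0)
  "00100011001" → prefix "001000" already present; 5 new (1, 1, 0, 0, 1)
Total nodes = 6 + 4 + 10 + 4 + 4 + 4 + 0 + 2 + 5 + 3 + 1 + 0 + 3 + 1 + 4 + 1 + 2 + 5 = 59

59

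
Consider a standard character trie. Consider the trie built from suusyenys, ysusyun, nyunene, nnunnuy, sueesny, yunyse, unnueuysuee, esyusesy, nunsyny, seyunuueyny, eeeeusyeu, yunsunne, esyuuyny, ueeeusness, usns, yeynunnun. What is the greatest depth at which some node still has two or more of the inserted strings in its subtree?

4

The deepest shared node is where two words last agree before diverging.
"esyusesy" and "esyuuyny" agree on "esyu" (4 characters) before diverging; nothing deeper is shared.
Longest shared-prefix length: 4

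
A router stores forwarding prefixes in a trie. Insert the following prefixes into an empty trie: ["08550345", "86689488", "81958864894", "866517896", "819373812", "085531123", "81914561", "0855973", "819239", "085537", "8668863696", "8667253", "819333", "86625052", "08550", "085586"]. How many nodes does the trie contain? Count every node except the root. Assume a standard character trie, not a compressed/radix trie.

74

For each word, the new-node count is its length minus the longest prefix already in the trie:
  "08550345" → 8 new (0, 8, 5, 5, 0, 3, 4, 5)
  "86689488" → 8 new (8, 6, 6, 8, 9, 4, 8, 8)
  "81958864894" → prefix "8" already present; 10 new (1, 9, 5, 8, 8, 6, 4, 8, 9, 4)
  "866517896" → prefix "866" already present; 6 new (5, 1, 7, 8, 9, 6)
  "819373812" → prefix "819" already present; 6 new (3, 7, 3, 8, 1, 2)
  "085531123" → prefix "0855" already present; 5 new (3, 1, 1, 2, 3)
  "81914561" → prefix "819" already present; 5 new (1, 4, 5, 6, 1)
  "0855973" → prefix "0855" already present; 3 new (9, 7, 3)
  "819239" → prefix "819" already present; 3 new (2, 3, 9)
  "085537" → prefix "08553" already present; 1 new (7)
  "8668863696" → prefix "8668" already present; 6 new (8, 6, 3, 6, 9, 6)
  "8667253" → prefix "866" already present; 4 new (7, 2, 5, 3)
  "819333" → prefix "8193" already present; 2 new (3, 3)
  "86625052" → prefix "866" already present; 5 new (2, 5, 0, 5, 2)
  "08550" → prefix "08550" already present; 0 new (none)
  "085586" → prefix "0855" already present; 2 new (8, 6)
Total nodes = 8 + 8 + 10 + 6 + 6 + 5 + 5 + 3 + 3 + 1 + 6 + 4 + 2 + 5 + 0 + 2 = 74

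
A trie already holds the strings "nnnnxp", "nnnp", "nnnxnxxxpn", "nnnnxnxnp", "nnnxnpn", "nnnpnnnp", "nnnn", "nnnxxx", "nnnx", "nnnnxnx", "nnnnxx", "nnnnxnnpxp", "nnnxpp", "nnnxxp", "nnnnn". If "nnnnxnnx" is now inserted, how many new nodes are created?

Walking "nnnnxnnx" from the root, the first 7 characters ("nnnnxnn") follow existing edges; "x" is the first miss.
So 8 − 7 = 1 new nodes.

1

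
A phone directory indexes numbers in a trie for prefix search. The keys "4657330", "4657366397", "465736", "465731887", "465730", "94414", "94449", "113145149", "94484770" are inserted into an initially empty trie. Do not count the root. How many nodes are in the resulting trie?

38

For each word, the new-node count is its length minus the longest prefix already in the trie:
  "4657330" → 7 new (4, 6, 5, 7, 3, 3, 0)
  "4657366397" → prefix "46573" already present; 5 new (6, 6, 3, 9, 7)
  "465736" → prefix "465736" already present; 0 new (none)
  "465731887" → prefix "46573" already present; 4 new (1, 8, 8, 7)
  "465730" → prefix "46573" already present; 1 new (0)
  "94414" → 5 new (9, 4, 4, 1, 4)
  "94449" → prefix "944" already present; 2 new (4, 9)
  "113145149" → 9 new (1, 1, 3, 1, 4, 5, 1, 4, 9)
  "94484770" → prefix "944" already present; 5 new (8, 4, 7, 7, 0)
Total nodes = 7 + 5 + 0 + 4 + 1 + 5 + 2 + 9 + 5 = 38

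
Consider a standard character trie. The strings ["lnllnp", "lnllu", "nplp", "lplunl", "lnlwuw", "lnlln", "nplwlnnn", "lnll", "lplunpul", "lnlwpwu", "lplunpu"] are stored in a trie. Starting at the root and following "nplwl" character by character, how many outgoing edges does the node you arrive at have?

1

Walk "nplwl" from the root, arriving at one node.
Distinct next characters after "nplwl": n.
That node has 1 child edge.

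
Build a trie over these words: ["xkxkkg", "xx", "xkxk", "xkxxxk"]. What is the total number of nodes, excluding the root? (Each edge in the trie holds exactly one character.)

10

Trace insertions, counting only characters that open a new branch:
  "xkxkkg" → 6 new (x, k, x, k, k, g)
  "xx" → prefix "x" already present; 1 new (x)
  "xkxk" → prefix "xkxk" already present; 0 new (none)
  "xkxxxk" → prefix "xkx" already present; 3 new (x, x, k)
Total nodes = 6 + 1 + 0 + 3 = 10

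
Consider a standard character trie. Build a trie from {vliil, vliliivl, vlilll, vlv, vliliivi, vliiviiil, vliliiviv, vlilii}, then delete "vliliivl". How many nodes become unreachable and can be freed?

After clearing the end-marker at "vliliivl", prune upward until reaching a node still needed by another word.
The suffix "l" (1 node) is used only by "vliliivl"; the node for "vliliiv" still has the child "i", so pruning stops there.
Nodes removed: 1

1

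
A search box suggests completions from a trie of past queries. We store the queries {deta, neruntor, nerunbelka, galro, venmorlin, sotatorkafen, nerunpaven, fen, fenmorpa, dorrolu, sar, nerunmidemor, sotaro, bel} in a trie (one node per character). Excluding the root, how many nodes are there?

76

Insert word by word; a character creates a node only if that edge doesn't already exist:
  "deta" → 4 new (d, e, t, a)
  "neruntor" → 8 new (n, e, r, u, n, t, o, r)
  "nerunbelka" → prefix "nerun" already present; 5 new (b, e, l, k, a)
  "galro" → 5 new (g, a, l, r, o)
  "venmorlin" → 9 new (v, e, n, m, o, r, l, i, n)
  "sotatorkafen" → 12 new (s, o, t, a, t, o, r, k, a, f, e, n)
  "nerunpaven" → prefix "nerun" already present; 5 new (p, a, v, e, n)
  "fen" → 3 new (f, e, n)
  "fenmorpa" → prefix "fen" already present; 5 new (m, o, r, p, a)
  "dorrolu" → prefix "d" already present; 6 new (o, r, r, o, l, u)
  "sar" → prefix "s" already present; 2 new (a, r)
  "nerunmidemor" → prefix "nerun" already present; 7 new (m, i, d, e, m, o, r)
  "sotaro" → prefix "sota" already present; 2 new (r, o)
  "bel" → 3 new (b, e, l)
Total nodes = 4 + 8 + 5 + 5 + 9 + 12 + 5 + 3 + 5 + 6 + 2 + 7 + 2 + 3 = 76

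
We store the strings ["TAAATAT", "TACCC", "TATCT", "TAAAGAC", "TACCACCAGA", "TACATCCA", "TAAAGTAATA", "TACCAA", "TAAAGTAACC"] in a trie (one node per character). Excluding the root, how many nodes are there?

35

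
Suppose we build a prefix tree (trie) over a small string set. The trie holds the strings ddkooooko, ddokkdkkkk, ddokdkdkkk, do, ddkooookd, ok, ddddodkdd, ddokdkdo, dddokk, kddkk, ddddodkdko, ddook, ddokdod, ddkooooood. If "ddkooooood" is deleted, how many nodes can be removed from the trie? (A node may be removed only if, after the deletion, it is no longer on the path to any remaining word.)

Walk "ddkooooood" from the leaf back toward the root, removing each node that no remaining word uses.
The suffix "ood" (3 nodes) is used only by "ddkooooood"; the node for "ddkoooo" still has the child "k", so pruning stops there.
Nodes removed: 3

3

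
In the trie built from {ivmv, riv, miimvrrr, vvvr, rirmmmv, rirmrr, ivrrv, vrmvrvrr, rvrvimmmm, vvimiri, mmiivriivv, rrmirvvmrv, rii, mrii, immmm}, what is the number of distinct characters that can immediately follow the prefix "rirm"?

Walk "rirm" from the root, arriving at one node.
Distinct next characters after "rirm": m, r.
That node has 2 child edges.

2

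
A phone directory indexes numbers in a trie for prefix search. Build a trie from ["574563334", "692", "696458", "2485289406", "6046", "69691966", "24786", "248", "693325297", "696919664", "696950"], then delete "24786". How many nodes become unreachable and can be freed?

A node on "24786"'s path can go only if nothing else ends at it or branches off below it.
The suffix "786" (3 nodes) is used only by "24786"; the node for "24" still has the child "8", so pruning stops there.
Nodes removed: 3

3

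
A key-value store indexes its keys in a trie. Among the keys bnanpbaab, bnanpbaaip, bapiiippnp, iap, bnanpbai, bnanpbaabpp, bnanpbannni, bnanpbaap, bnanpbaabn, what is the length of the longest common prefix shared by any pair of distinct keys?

9

Equivalently: take the maximum, over all pairs, of their longest common prefix length.
"bnanpbaab" and "bnanpbaabn" agree on "bnanpbaab" (9 characters) before diverging; nothing deeper is shared.
Longest shared-prefix length: 9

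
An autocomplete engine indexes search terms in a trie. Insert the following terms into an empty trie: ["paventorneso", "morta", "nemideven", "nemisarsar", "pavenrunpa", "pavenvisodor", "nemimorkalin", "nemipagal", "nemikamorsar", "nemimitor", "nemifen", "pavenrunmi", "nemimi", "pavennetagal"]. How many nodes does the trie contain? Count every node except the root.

81

For each word, the new-node count is its length minus the longest prefix already in the trie:
  "paventorneso" → 12 new (p, a, v, e, n, t, o, r, n, e, s, o)
  "morta" → 5 new (m, o, r, t, a)
  "nemideven" → 9 new (n, e, m, i, d, e, v, e, n)
  "nemisarsar" → prefix "nemi" already present; 6 new (s, a, r, s, a, r)
  "pavenrunpa" → prefix "paven" already present; 5 new (r, u, n, p, a)
  "pavenvisodor" → prefix "paven" already present; 7 new (v, i, s, o, d, o, r)
  "nemimorkalin" → prefix "nemi" already present; 8 new (m, o, r, k, a, l, i, n)
  "nemipagal" → prefix "nemi" already present; 5 new (p, a, g, a, l)
  "nemikamorsar" → prefix "nemi" already present; 8 new (k, a, m, o, r, s, a, r)
  "nemimitor" → prefix "nemim" already present; 4 new (i, t, o, r)
  "nemifen" → prefix "nemi" already present; 3 new (f, e, n)
  "pavenrunmi" → prefix "pavenrun" already present; 2 new (m, i)
  "nemimi" → prefix "nemimi" already present; 0 new (none)
  "pavennetagal" → prefix "paven" already present; 7 new (n, e, t, a, g, a, l)
Total nodes = 12 + 5 + 9 + 6 + 5 + 7 + 8 + 5 + 8 + 4 + 3 + 2 + 0 + 7 = 81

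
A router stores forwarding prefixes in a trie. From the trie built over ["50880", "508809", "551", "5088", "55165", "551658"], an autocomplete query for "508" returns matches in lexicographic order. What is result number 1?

Filter for "508…" and sort: "5088", "50880", "508809"
The 1st is 5088.

5088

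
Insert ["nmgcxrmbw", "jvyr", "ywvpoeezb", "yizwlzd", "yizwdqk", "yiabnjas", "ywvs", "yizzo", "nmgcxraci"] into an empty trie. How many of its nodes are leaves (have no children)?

A leaf is a node with no children — equivalently, the end of a word that is not a proper prefix of any other stored word.
Those words: "jvyr", "nmgcxraci", "nmgcxrmbw", "yiabnjas", "yizwdqk", "yizwlzd", "yizzo", "ywvpoeezb", "ywvs"
Leaf count: 9

9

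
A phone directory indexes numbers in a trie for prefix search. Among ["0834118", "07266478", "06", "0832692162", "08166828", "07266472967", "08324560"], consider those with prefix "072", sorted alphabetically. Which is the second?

07266478

DFS of the "072" subtree visits, in order: "07266472967", "07266478"
Position 2: 07266478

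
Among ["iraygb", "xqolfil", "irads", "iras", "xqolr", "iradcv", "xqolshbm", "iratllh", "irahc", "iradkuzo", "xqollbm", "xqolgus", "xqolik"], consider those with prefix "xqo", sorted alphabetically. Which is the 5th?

xqolr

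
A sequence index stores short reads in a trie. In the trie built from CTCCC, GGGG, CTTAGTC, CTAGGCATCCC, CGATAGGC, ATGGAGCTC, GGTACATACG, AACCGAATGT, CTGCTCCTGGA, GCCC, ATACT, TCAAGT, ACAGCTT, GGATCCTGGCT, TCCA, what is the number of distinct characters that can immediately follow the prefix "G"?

2

Follow the path "G" to its node, then look at its outgoing edges.
Characters that immediately follow "G" among the stored strings: {C, G}.
That node has 2 child edges.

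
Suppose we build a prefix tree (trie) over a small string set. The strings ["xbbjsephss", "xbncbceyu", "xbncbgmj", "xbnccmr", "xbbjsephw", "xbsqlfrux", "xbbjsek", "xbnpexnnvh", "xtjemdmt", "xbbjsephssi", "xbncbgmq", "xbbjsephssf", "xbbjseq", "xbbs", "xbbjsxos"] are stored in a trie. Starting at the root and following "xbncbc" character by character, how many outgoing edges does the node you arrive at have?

Follow the path "xbncbc" to its node, then look at its outgoing edges.
Characters that immediately follow "xbncbc" among the stored strings: {e}.
That node has 1 child edge.

1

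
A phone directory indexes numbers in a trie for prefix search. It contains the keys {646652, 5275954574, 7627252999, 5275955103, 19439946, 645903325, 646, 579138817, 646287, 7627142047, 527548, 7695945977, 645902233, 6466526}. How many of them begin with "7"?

Traverse to the node for "7", then collect every word in that subtree.
Matches: "7627142047", "7627252999", "7695945977"
Count: 3

3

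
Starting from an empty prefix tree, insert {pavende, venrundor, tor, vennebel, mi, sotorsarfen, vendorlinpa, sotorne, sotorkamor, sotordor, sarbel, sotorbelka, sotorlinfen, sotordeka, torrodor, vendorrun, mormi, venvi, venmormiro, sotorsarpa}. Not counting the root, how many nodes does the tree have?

Insert word by word; a character creates a node only if that edge doesn't already exist:
  "pavende" → 7 new (p, a, v, e, n, d, e)
  "venrundor" → 9 new (v, e, n, r, u, n, d, o, r)
  "tor" → 3 new (t, o, r)
  "vennebel" → prefix "ven" already present; 5 new (n, e, b, e, l)
  "mi" → 2 new (m, i)
  "sotorsarfen" → 11 new (s, o, t, o, r, s, a, r, f, e, n)
  "vendorlinpa" → prefix "ven" already present; 8 new (d, o, r, l, i, n, p, a)
  "sotorne" → prefix "sotor" already present; 2 new (n, e)
  "sotorkamor" → prefix "sotor" already present; 5 new (k, a, m, o, r)
  "sotordor" → prefix "sotor" already present; 3 new (d, o, r)
  "sarbel" → prefix "s" already present; 5 new (a, r, b, e, l)
  "sotorbelka" → prefix "sotor" already present; 5 new (b, e, l, k, a)
  "sotorlinfen" → prefix "sotor" already present; 6 new (l, i, n, f, e, n)
  "sotordeka" → prefix "sotord" already present; 3 new (e, k, a)
  "torrodor" → prefix "tor" already present; 5 new (r, o, d, o, r)
  "vendorrun" → prefix "vendor" already present; 3 new (r, u, n)
  "mormi" → prefix "m" already present; 4 new (o, r, m, i)
  "venvi" → prefix "ven" already present; 2 new (v, i)
  "venmormiro" → prefix "ven" already present; 7 new (m, o, r, m, i, r, o)
  "sotorsarpa" → prefix "sotorsar" already present; 2 new (p, a)
Total nodes = 7 + 9 + 3 + 5 + 2 + 11 + 8 + 2 + 5 + 3 + 5 + 5 + 6 + 3 + 5 + 3 + 4 + 2 + 7 + 2 = 97

97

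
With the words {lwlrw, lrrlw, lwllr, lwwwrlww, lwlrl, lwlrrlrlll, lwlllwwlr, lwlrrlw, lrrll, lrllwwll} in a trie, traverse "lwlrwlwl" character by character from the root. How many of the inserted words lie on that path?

1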